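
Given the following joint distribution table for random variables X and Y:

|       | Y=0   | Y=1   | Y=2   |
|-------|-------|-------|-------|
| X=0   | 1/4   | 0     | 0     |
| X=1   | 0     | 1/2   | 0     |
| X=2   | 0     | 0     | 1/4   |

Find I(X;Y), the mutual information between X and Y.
Marginal P(X) (row sums):
  P(X=0) = 1/4 + 0 + 0 = 1/4
  P(X=1) = 0 + 1/2 + 0 = 1/2
  P(X=2) = 0 + 0 + 1/4 = 1/4
Marginal P(Y) (column sums):
  P(Y=0) = 1/4 + 0 + 0 = 1/4
  P(Y=1) = 0 + 1/2 + 0 = 1/2
  P(Y=2) = 0 + 0 + 1/4 = 1/4

H(X) = -[(1/4)·log₂(1/4) + (1/2)·log₂(1/2) + (1/4)·log₂(1/4)]
  = 0.5000 + 0.5000 + 0.5000
  = 1.5000 bits
H(Y) = -[(1/4)·log₂(1/4) + (1/2)·log₂(1/2) + (1/4)·log₂(1/4)]
  = 0.5000 + 0.5000 + 0.5000
  = 1.5000 bits
H(X,Y) = -[(1/4)·log₂(1/4) + (1/2)·log₂(1/2) + (1/4)·log₂(1/4)]
  = 0.5000 + 0.5000 + 0.5000
  = 1.5000 bits

I(X;Y) = H(X) + H(Y) - H(X,Y)
  = 1.5000 + 1.5000 - 1.5000
  = 1.5000 bits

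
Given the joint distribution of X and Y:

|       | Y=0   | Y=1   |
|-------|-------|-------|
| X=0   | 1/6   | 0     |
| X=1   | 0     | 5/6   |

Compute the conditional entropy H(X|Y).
Marginal P(Y) (column sums):
  P(Y=0) = 1/6 + 0 = 1/6
  P(Y=1) = 0 + 5/6 = 5/6

H(X|Y) = -Σ P(X,Y)·log₂ P(X|Y), where P(X|Y) = P(X,Y) / P(Y)
  (cells with P(X,Y) = 0 contribute 0)
  (X=0,Y=0): P(X|Y) = (1/6)/(1/6) = 1;  -(1/6)·log₂(1) = 0.0000
  (X=1,Y=1): P(X|Y) = (5/6)/(5/6) = 1;  -(5/6)·log₂(1) = 0.0000
H(X|Y) = 0.0000 + 0.0000
  = 0.0000 bits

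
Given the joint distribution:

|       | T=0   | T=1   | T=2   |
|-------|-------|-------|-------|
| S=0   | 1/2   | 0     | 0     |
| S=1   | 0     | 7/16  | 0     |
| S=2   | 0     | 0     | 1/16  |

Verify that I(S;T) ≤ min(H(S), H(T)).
Marginal P(S) (row sums):
  P(S=0) = 1/2 + 0 + 0 = 1/2
  P(S=1) = 0 + 7/16 + 0 = 7/16
  P(S=2) = 0 + 0 + 1/16 = 1/16
Marginal P(T) (column sums):
  P(T=0) = 1/2 + 0 + 0 = 1/2
  P(T=1) = 0 + 7/16 + 0 = 7/16
  P(T=2) = 0 + 0 + 1/16 = 1/16

H(S) = -[(1/2)·log₂(1/2) + (7/16)·log₂(7/16) + (1/16)·log₂(1/16)]
  = 0.5000 + 0.5218 + 0.2500
  = 1.2718 bits
H(T) = -[(1/2)·log₂(1/2) + (7/16)·log₂(7/16) + (1/16)·log₂(1/16)]
  = 0.5000 + 0.5218 + 0.2500
  = 1.2718 bits
H(S,T) = -[(1/2)·log₂(1/2) + (7/16)·log₂(7/16) + (1/16)·log₂(1/16)]
  = 0.5000 + 0.5218 + 0.2500
  = 1.2718 bits

I(S;T) = H(S) + H(T) - H(S,T)
  = 1.2718 + 1.2718 - 1.2718
  = 1.2718 bits

min(H(S), H(T)) = min(1.2718, 1.2718) = 1.2718 bits
Since 1.2718 ≤ 1.2718, the bound is satisfied ✓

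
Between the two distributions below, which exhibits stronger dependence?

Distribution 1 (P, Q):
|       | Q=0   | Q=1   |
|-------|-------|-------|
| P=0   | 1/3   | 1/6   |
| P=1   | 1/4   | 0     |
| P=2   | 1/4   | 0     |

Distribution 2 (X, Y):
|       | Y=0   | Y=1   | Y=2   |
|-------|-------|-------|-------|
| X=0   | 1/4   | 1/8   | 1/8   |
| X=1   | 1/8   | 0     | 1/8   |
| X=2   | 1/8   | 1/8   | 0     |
Distribution 1 (P, Q):
Marginal P(P) (row sums):
  P(P=0) = 1/3 + 1/6 = 1/2
  P(P=1) = 1/4 + 0 = 1/4
  P(P=2) = 1/4 + 0 = 1/4
Marginal P(Q) (column sums):
  P(Q=0) = 1/3 + 1/4 + 1/4 = 5/6
  P(Q=1) = 1/6 + 0 + 0 = 1/6

H(P) = -[(1/2)·log₂(1/2) + (1/4)·log₂(1/4) + (1/4)·log₂(1/4)]
  = 0.5000 + 0.5000 + 0.5000
  = 1.5000 bits
H(Q) = -[(5/6)·log₂(5/6) + (1/6)·log₂(1/6)]
  = 0.2192 + 0.4308
  = 0.6500 bits
H(P,Q) = -[(1/3)·log₂(1/3) + (1/6)·log₂(1/6) + (1/4)·log₂(1/4) + (1/4)·log₂(1/4)]
  = 0.5283 + 0.4308 + 0.5000 + 0.5000
  = 1.9591 bits

I(P;Q) = H(P) + H(Q) - H(P,Q)
  = 1.5000 + 0.6500 - 1.9591
  = 0.1909 bits

Distribution 2 (X, Y):
Marginal P(X) (row sums):
  P(X=0) = 1/4 + 1/8 + 1/8 = 1/2
  P(X=1) = 1/8 + 0 + 1/8 = 1/4
  P(X=2) = 1/8 + 1/8 + 0 = 1/4
Marginal P(Y) (column sums):
  P(Y=0) = 1/4 + 1/8 + 1/8 = 1/2
  P(Y=1) = 1/8 + 0 + 1/8 = 1/4
  P(Y=2) = 1/8 + 1/8 + 0 = 1/4

H(X) = -[(1/2)·log₂(1/2) + (1/4)·log₂(1/4) + (1/4)·log₂(1/4)]
  = 0.5000 + 0.5000 + 0.5000
  = 1.5000 bits
H(Y) = -[(1/2)·log₂(1/2) + (1/4)·log₂(1/4) + (1/4)·log₂(1/4)]
  = 0.5000 + 0.5000 + 0.5000
  = 1.5000 bits
H(X,Y) = -[(1/4)·log₂(1/4) + (1/8)·log₂(1/8) + (1/8)·log₂(1/8) + (1/8)·log₂(1/8) + (1/8)·log₂(1/8) + (1/8)·log₂(1/8) + (1/8)·log₂(1/8)]
  = 0.5000 + 0.3750 + 0.3750 + 0.3750 + 0.3750 + 0.3750 + 0.3750
  = 2.7500 bits

I(X;Y) = H(X) + H(Y) - H(X,Y)
  = 1.5000 + 1.5000 - 2.7500
  = 0.2500 bits

I(X;Y) = 0.2500 bits > I(P;Q) = 0.1909 bits, so (X, Y) has the higher mutual information (stronger dependence).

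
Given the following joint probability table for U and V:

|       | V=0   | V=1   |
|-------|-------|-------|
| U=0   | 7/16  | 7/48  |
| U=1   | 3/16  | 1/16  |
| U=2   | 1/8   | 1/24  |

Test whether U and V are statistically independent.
Marginal P(U) (row sums):
  P(U=0) = 7/16 + 7/48 = 7/12
  P(U=1) = 3/16 + 1/16 = 1/4
  P(U=2) = 1/8 + 1/24 = 1/6
Marginal P(V) (column sums):
  P(V=0) = 7/16 + 3/16 + 1/8 = 3/4
  P(V=1) = 7/48 + 1/16 + 1/24 = 1/4

U and V are independent iff P(U=i,V=j) = P(U=i)·P(V=j) for every cell.
  P(U=0)·P(V=0) = 7/12 × 3/4 = 7/16 = P(U=0,V=0) ✓
  P(U=0)·P(V=1) = 7/12 × 1/4 = 7/48 = P(U=0,V=1) ✓
  P(U=1)·P(V=0) = 1/4 × 3/4 = 3/16 = P(U=1,V=0) ✓
  P(U=1)·P(V=1) = 1/4 × 1/4 = 1/16 = P(U=1,V=1) ✓
  P(U=2)·P(V=0) = 1/6 × 3/4 = 1/8 = P(U=2,V=0) ✓
  P(U=2)·P(V=1) = 1/6 × 1/4 = 1/24 = P(U=2,V=1) ✓

Yes, U and V are independent: every cell factors, so I(U;V) = 0 bits.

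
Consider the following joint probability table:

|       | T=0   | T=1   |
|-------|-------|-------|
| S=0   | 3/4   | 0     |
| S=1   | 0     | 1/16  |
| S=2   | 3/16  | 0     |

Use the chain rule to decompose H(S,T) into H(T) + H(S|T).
By the chain rule: H(S,T) = H(T) + H(S|T)

Marginal P(T) (column sums):
  P(T=0) = 3/4 + 0 + 3/16 = 15/16
  P(T=1) = 0 + 1/16 + 0 = 1/16
H(T) = -[(15/16)·log₂(15/16) + (1/16)·log₂(1/16)]
  = 0.0873 + 0.2500
  = 0.3373 bits
H(S|T) = -Σ P(S,T)·log₂ P(S|T), where P(S|T) = P(S,T) / P(T)
  (cells with P(S,T) = 0 contribute 0)
  (S=0,T=0): P(S|T) = (3/4)/(15/16) = 4/5;  -(3/4)·log₂(4/5) = 0.2414
  (S=1,T=1): P(S|T) = (1/16)/(1/16) = 1;  -(1/16)·log₂(1) = 0.0000
  (S=2,T=0): P(S|T) = (3/16)/(15/16) = 1/5;  -(3/16)·log₂(1/5) = 0.4354
H(S|T) = 0.2414 + 0.0000 + 0.4354
  = 0.6768 bits

H(S,T) = H(T) + H(S|T) = 0.3373 + 0.6768 = 1.0141 bits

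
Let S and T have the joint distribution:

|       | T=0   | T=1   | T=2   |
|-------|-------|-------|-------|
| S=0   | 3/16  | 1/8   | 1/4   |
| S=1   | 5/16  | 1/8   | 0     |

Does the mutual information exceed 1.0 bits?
Marginal P(S) (row sums):
  P(S=0) = 3/16 + 1/8 + 1/4 = 9/16
  P(S=1) = 5/16 + 1/8 + 0 = 7/16
Marginal P(T) (column sums):
  P(T=0) = 3/16 + 5/16 = 1/2
  P(T=1) = 1/8 + 1/8 = 1/4
  P(T=2) = 1/4 + 0 = 1/4

H(S) = -[(9/16)·log₂(9/16) + (7/16)·log₂(7/16)]
  = 0.4669 + 0.5218
  = 0.9887 bits
H(T) = -[(1/2)·log₂(1/2) + (1/4)·log₂(1/4) + (1/4)·log₂(1/4)]
  = 0.5000 + 0.5000 + 0.5000
  = 1.5000 bits
H(S,T) = -[(3/16)·log₂(3/16) + (1/8)·log₂(1/8) + (1/4)·log₂(1/4) + (5/16)·log₂(5/16) + (1/8)·log₂(1/8)]
  = 0.4528 + 0.3750 + 0.5000 + 0.5244 + 0.3750
  = 2.2272 bits

I(S;T) = H(S) + H(T) - H(S,T)
  = 0.9887 + 1.5000 - 2.2272
  = 0.2615 bits

No. I(S;T) = 0.2615 bits, which is ≤ 1.0 bits.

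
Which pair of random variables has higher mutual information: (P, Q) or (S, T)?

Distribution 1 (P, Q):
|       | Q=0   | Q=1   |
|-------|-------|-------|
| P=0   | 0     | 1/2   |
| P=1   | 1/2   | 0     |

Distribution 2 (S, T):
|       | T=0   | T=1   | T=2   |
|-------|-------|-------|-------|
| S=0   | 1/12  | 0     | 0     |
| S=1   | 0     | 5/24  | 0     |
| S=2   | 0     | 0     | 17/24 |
Distribution 1 (P, Q):
Marginal P(P) (row sums):
  P(P=0) = 0 + 1/2 = 1/2
  P(P=1) = 1/2 + 0 = 1/2
Marginal P(Q) (column sums):
  P(Q=0) = 0 + 1/2 = 1/2
  P(Q=1) = 1/2 + 0 = 1/2

H(P) = -[(1/2)·log₂(1/2) + (1/2)·log₂(1/2)]
  = 0.5000 + 0.5000
  = 1.0000 bits
H(Q) = -[(1/2)·log₂(1/2) + (1/2)·log₂(1/2)]
  = 0.5000 + 0.5000
  = 1.0000 bits
H(P,Q) = -[(1/2)·log₂(1/2) + (1/2)·log₂(1/2)]
  = 0.5000 + 0.5000
  = 1.0000 bits

I(P;Q) = H(P) + H(Q) - H(P,Q)
  = 1.0000 + 1.0000 - 1.0000
  = 1.0000 bits

Distribution 2 (S, T):
Marginal P(S) (row sums):
  P(S=0) = 1/12 + 0 + 0 = 1/12
  P(S=1) = 0 + 5/24 + 0 = 5/24
  P(S=2) = 0 + 0 + 17/24 = 17/24
Marginal P(T) (column sums):
  P(T=0) = 1/12 + 0 + 0 = 1/12
  P(T=1) = 0 + 5/24 + 0 = 5/24
  P(T=2) = 0 + 0 + 17/24 = 17/24

H(S) = -[(1/12)·log₂(1/12) + (5/24)·log₂(5/24) + (17/24)·log₂(17/24)]
  = 0.2987 + 0.4715 + 0.3524
  = 1.1226 bits
H(T) = -[(1/12)·log₂(1/12) + (5/24)·log₂(5/24) + (17/24)·log₂(17/24)]
  = 0.2987 + 0.4715 + 0.3524
  = 1.1226 bits
H(S,T) = -[(1/12)·log₂(1/12) + (5/24)·log₂(5/24) + (17/24)·log₂(17/24)]
  = 0.2987 + 0.4715 + 0.3524
  = 1.1226 bits

I(S;T) = H(S) + H(T) - H(S,T)
  = 1.1226 + 1.1226 - 1.1226
  = 1.1226 bits

I(S;T) = 1.1226 bits > I(P;Q) = 1.0000 bits, so (S, T) has the higher mutual information (stronger dependence).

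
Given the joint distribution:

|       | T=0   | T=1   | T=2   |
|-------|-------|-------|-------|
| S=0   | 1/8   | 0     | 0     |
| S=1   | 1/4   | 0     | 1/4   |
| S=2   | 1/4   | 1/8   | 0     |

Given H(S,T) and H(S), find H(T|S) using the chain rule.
From the chain rule: H(S,T) = H(S) + H(T|S)
Therefore: H(T|S) = H(S,T) - H(S)

H(S,T) = -[(1/8)·log₂(1/8) + (1/4)·log₂(1/4) + (1/4)·log₂(1/4) + (1/4)·log₂(1/4) + (1/8)·log₂(1/8)]
  = 0.3750 + 0.5000 + 0.5000 + 0.5000 + 0.3750
  = 2.2500 bits
Marginal P(S) (row sums):
  P(S=0) = 1/8 + 0 + 0 = 1/8
  P(S=1) = 1/4 + 0 + 1/4 = 1/2
  P(S=2) = 1/4 + 1/8 + 0 = 3/8
H(S) = -[(1/8)·log₂(1/8) + (1/2)·log₂(1/2) + (3/8)·log₂(3/8)]
  = 0.3750 + 0.5000 + 0.5306
  = 1.4056 bits

H(T|S) = 2.2500 - 1.4056 = 0.8444 bits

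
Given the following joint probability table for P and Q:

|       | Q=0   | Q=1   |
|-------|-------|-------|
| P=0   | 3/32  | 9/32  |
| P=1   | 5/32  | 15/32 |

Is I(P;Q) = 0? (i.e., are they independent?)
Marginal P(P) (row sums):
  P(P=0) = 3/32 + 9/32 = 3/8
  P(P=1) = 5/32 + 15/32 = 5/8
Marginal P(Q) (column sums):
  P(Q=0) = 3/32 + 5/32 = 1/4
  P(Q=1) = 9/32 + 15/32 = 3/4

P and Q are independent iff P(P=i,Q=j) = P(P=i)·P(Q=j) for every cell.
  P(P=0)·P(Q=0) = 3/8 × 1/4 = 3/32 = P(P=0,Q=0) ✓
  P(P=0)·P(Q=1) = 3/8 × 3/4 = 9/32 = P(P=0,Q=1) ✓
  P(P=1)·P(Q=0) = 5/8 × 1/4 = 5/32 = P(P=1,Q=0) ✓
  P(P=1)·P(Q=1) = 5/8 × 3/4 = 15/32 = P(P=1,Q=1) ✓

Yes, P and Q are independent: every cell factors, so I(P;Q) = 0 bits.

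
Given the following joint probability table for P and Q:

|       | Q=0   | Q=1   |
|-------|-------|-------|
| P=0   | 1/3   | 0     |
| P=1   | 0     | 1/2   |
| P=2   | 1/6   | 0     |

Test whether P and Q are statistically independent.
Marginal P(P) (row sums):
  P(P=0) = 1/3 + 0 = 1/3
  P(P=1) = 0 + 1/2 = 1/2
  P(P=2) = 1/6 + 0 = 1/6
Marginal P(Q) (column sums):
  P(Q=0) = 1/3 + 0 + 1/6 = 1/2
  P(Q=1) = 0 + 1/2 + 0 = 1/2

P and Q are independent iff P(P=i,Q=j) = P(P=i)·P(Q=j) for every cell.
  P(P=0)·P(Q=0) = 1/3 × 1/2 = 1/6, but P(P=0,Q=0) = 1/3 ✗

No, P and Q are not independent. Quantitatively, I(P;Q) > 0:

H(P) = -[(1/3)·log₂(1/3) + (1/2)·log₂(1/2) + (1/6)·log₂(1/6)]
  = 0.5283 + 0.5000 + 0.4308
  = 1.4591 bits
H(Q) = -[(1/2)·log₂(1/2) + (1/2)·log₂(1/2)]
  = 0.5000 + 0.5000
  = 1.0000 bits
H(P,Q) = -[(1/3)·log₂(1/3) + (1/2)·log₂(1/2) + (1/6)·log₂(1/6)]
  = 0.5283 + 0.5000 + 0.4308
  = 1.4591 bits
I(P;Q) = H(P) + H(Q) - H(P,Q) = 1.4591 + 1.0000 - 1.4591 = 1.0000 bits > 0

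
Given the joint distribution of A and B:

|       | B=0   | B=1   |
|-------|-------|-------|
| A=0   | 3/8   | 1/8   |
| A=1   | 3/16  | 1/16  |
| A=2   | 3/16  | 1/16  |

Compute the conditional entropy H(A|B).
Marginal P(B) (column sums):
  P(B=0) = 3/8 + 3/16 + 3/16 = 3/4
  P(B=1) = 1/8 + 1/16 + 1/16 = 1/4

H(A|B) = -Σ P(A,B)·log₂ P(A|B), where P(A|B) = P(A,B) / P(B)
  (A=0,B=0): P(A|B) = (3/8)/(3/4) = 1/2;  -(3/8)·log₂(1/2) = 0.3750
  (A=0,B=1): P(A|B) = (1/8)/(1/4) = 1/2;  -(1/8)·log₂(1/2) = 0.1250
  (A=1,B=0): P(A|B) = (3/16)/(3/4) = 1/4;  -(3/16)·log₂(1/4) = 0.3750
  (A=1,B=1): P(A|B) = (1/16)/(1/4) = 1/4;  -(1/16)·log₂(1/4) = 0.1250
  (A=2,B=0): P(A|B) = (3/16)/(3/4) = 1/4;  -(3/16)·log₂(1/4) = 0.3750
  (A=2,B=1): P(A|B) = (1/16)/(1/4) = 1/4;  -(1/16)·log₂(1/4) = 0.1250
H(A|B) = 0.3750 + 0.1250 + 0.3750 + 0.1250 + 0.3750 + 0.1250
  = 1.5000 bits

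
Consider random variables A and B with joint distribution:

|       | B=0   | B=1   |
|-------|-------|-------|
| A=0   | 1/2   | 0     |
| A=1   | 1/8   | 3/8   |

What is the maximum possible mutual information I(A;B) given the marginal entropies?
The upper bound on mutual information is I(A;B) ≤ min(H(A), H(B)).

Marginal P(A) (row sums):
  P(A=0) = 1/2 + 0 = 1/2
  P(A=1) = 1/8 + 3/8 = 1/2
Marginal P(B) (column sums):
  P(B=0) = 1/2 + 1/8 = 5/8
  P(B=1) = 0 + 3/8 = 3/8

H(A) = -[(1/2)·log₂(1/2) + (1/2)·log₂(1/2)]
  = 0.5000 + 0.5000
  = 1.0000 bits
H(B) = -[(5/8)·log₂(5/8) + (3/8)·log₂(3/8)]
  = 0.4238 + 0.5306
  = 0.9544 bits

Maximum possible I(A;B) = min(1.0000, 0.9544) = 0.9544 bits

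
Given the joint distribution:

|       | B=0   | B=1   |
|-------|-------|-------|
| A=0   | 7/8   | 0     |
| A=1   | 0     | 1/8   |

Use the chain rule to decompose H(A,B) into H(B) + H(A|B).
By the chain rule: H(A,B) = H(B) + H(A|B)

Marginal P(B) (column sums):
  P(B=0) = 7/8 + 0 = 7/8
  P(B=1) = 0 + 1/8 = 1/8
H(B) = -[(7/8)·log₂(7/8) + (1/8)·log₂(1/8)]
  = 0.1686 + 0.3750
  = 0.5436 bits
H(A|B) = -Σ P(A,B)·log₂ P(A|B), where P(A|B) = P(A,B) / P(B)
  (cells with P(A,B) = 0 contribute 0)
  (A=0,B=0): P(A|B) = (7/8)/(7/8) = 1;  -(7/8)·log₂(1) = 0.0000
  (A=1,B=1): P(A|B) = (1/8)/(1/8) = 1;  -(1/8)·log₂(1) = 0.0000
H(A|B) = 0.0000 + 0.0000
  = 0.0000 bits

H(A,B) = H(B) + H(A|B) = 0.5436 + 0.0000 = 0.5436 bits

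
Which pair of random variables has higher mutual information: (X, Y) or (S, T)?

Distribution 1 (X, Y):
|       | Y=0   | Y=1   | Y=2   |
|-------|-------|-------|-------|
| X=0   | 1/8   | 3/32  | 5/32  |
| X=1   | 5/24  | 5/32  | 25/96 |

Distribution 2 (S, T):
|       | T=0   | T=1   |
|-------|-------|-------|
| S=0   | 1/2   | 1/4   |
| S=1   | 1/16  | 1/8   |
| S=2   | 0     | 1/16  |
Distribution 1 (X, Y):
Marginal P(X) (row sums):
  P(X=0) = 1/8 + 3/32 + 5/32 = 3/8
  P(X=1) = 5/24 + 5/32 + 25/96 = 5/8
Marginal P(Y) (column sums):
  P(Y=0) = 1/8 + 5/24 = 1/3
  P(Y=1) = 3/32 + 5/32 = 1/4
  P(Y=2) = 5/32 + 25/96 = 5/12

H(X) = -[(3/8)·log₂(3/8) + (5/8)·log₂(5/8)]
  = 0.5306 + 0.4238
  = 0.9544 bits
H(Y) = -[(1/3)·log₂(1/3) + (1/4)·log₂(1/4) + (5/12)·log₂(5/12)]
  = 0.5283 + 0.5000 + 0.5263
  = 1.5546 bits
H(X,Y) = -[(1/8)·log₂(1/8) + (3/32)·log₂(3/32) + (5/32)·log₂(5/32) + (5/24)·log₂(5/24) + (5/32)·log₂(5/32) + (25/96)·log₂(25/96)]
  = 0.3750 + 0.3202 + 0.4184 + 0.4715 + 0.4184 + 0.5055
  = 2.5090 bits

I(X;Y) = H(X) + H(Y) - H(X,Y)
  = 0.9544 + 1.5546 - 2.5090
  = 0.0000 bits

Distribution 2 (S, T):
Marginal P(S) (row sums):
  P(S=0) = 1/2 + 1/4 = 3/4
  P(S=1) = 1/16 + 1/8 = 3/16
  P(S=2) = 0 + 1/16 = 1/16
Marginal P(T) (column sums):
  P(T=0) = 1/2 + 1/16 + 0 = 9/16
  P(T=1) = 1/4 + 1/8 + 1/16 = 7/16

H(S) = -[(3/4)·log₂(3/4) + (3/16)·log₂(3/16) + (1/16)·log₂(1/16)]
  = 0.3113 + 0.4528 + 0.2500
  = 1.0141 bits
H(T) = -[(9/16)·log₂(9/16) + (7/16)·log₂(7/16)]
  = 0.4669 + 0.5218
  = 0.9887 bits
H(S,T) = -[(1/2)·log₂(1/2) + (1/4)·log₂(1/4) + (1/16)·log₂(1/16) + (1/8)·log₂(1/8) + (1/16)·log₂(1/16)]
  = 0.5000 + 0.5000 + 0.2500 + 0.3750 + 0.2500
  = 1.8750 bits

I(S;T) = H(S) + H(T) - H(S,T)
  = 1.0141 + 0.9887 - 1.8750
  = 0.1278 bits

I(S;T) = 0.1278 bits > I(X;Y) = 0.0000 bits, so (S, T) has the higher mutual information (stronger dependence).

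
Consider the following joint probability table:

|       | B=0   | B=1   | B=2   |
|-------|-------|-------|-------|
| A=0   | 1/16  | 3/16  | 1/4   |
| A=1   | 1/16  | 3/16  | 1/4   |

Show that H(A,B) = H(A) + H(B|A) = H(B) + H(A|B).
Marginal P(A) (row sums):
  P(A=0) = 1/16 + 3/16 + 1/4 = 1/2
  P(A=1) = 1/16 + 3/16 + 1/4 = 1/2
Marginal P(B) (column sums):
  P(B=0) = 1/16 + 1/16 = 1/8
  P(B=1) = 3/16 + 3/16 = 3/8
  P(B=2) = 1/4 + 1/4 = 1/2

Decomposition 1: H(A) + H(B|A)
H(A) = -[(1/2)·log₂(1/2) + (1/2)·log₂(1/2)]
  = 0.5000 + 0.5000
  = 1.0000 bits
H(B|A) = -Σ P(A,B)·log₂ P(B|A), where P(B|A) = P(A,B) / P(A)
  (A=0,B=0): P(B|A) = (1/16)/(1/2) = 1/8;  -(1/16)·log₂(1/8) = 0.1875
  (A=0,B=1): P(B|A) = (3/16)/(1/2) = 3/8;  -(3/16)·log₂(3/8) = 0.2653
  (A=0,B=2): P(B|A) = (1/4)/(1/2) = 1/2;  -(1/4)·log₂(1/2) = 0.2500
  (A=1,B=0): P(B|A) = (1/16)/(1/2) = 1/8;  -(1/16)·log₂(1/8) = 0.1875
  (A=1,B=1): P(B|A) = (3/16)/(1/2) = 3/8;  -(3/16)·log₂(3/8) = 0.2653
  (A=1,B=2): P(B|A) = (1/4)/(1/2) = 1/2;  -(1/4)·log₂(1/2) = 0.2500
H(B|A) = 0.1875 + 0.2653 + 0.2500 + 0.1875 + 0.2653 + 0.2500
  = 1.4056 bits
H(A) + H(B|A) = 1.0000 + 1.4056 = 2.4056 bits

Decomposition 2: H(B) + H(A|B)
H(B) = -[(1/8)·log₂(1/8) + (3/8)·log₂(3/8) + (1/2)·log₂(1/2)]
  = 0.3750 + 0.5306 + 0.5000
  = 1.4056 bits
H(A|B) = -Σ P(A,B)·log₂ P(A|B), where P(A|B) = P(A,B) / P(B)
  (A=0,B=0): P(A|B) = (1/16)/(1/8) = 1/2;  -(1/16)·log₂(1/2) = 0.0625
  (A=0,B=1): P(A|B) = (3/16)/(3/8) = 1/2;  -(3/16)·log₂(1/2) = 0.1875
  (A=0,B=2): P(A|B) = (1/4)/(1/2) = 1/2;  -(1/4)·log₂(1/2) = 0.2500
  (A=1,B=0): P(A|B) = (1/16)/(1/8) = 1/2;  -(1/16)·log₂(1/2) = 0.0625
  (A=1,B=1): P(A|B) = (3/16)/(3/8) = 1/2;  -(3/16)·log₂(1/2) = 0.1875
  (A=1,B=2): P(A|B) = (1/4)/(1/2) = 1/2;  -(1/4)·log₂(1/2) = 0.2500
H(A|B) = 0.0625 + 0.1875 + 0.2500 + 0.0625 + 0.1875 + 0.2500
  = 1.0000 bits
H(B) + H(A|B) = 1.4056 + 1.0000 = 2.4056 bits

Direct computation of the joint entropy:
H(A,B) = -[(1/16)·log₂(1/16) + (3/16)·log₂(3/16) + (1/4)·log₂(1/4) + (1/16)·log₂(1/16) + (3/16)·log₂(3/16) + (1/4)·log₂(1/4)]
  = 0.2500 + 0.4528 + 0.5000 + 0.2500 + 0.4528 + 0.5000
  = 2.4056 bits

All three agree: H(A,B) = 2.4056 bits ✓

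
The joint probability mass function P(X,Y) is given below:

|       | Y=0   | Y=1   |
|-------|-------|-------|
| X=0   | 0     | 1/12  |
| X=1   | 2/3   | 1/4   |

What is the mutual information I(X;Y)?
Marginal P(X) (row sums):
  P(X=0) = 0 + 1/12 = 1/12
  P(X=1) = 2/3 + 1/4 = 11/12
Marginal P(Y) (column sums):
  P(Y=0) = 0 + 2/3 = 2/3
  P(Y=1) = 1/12 + 1/4 = 1/3

H(X) = -[(1/12)·log₂(1/12) + (11/12)·log₂(11/12)]
  = 0.2987 + 0.1151
  = 0.4138 bits
H(Y) = -[(2/3)·log₂(2/3) + (1/3)·log₂(1/3)]
  = 0.3900 + 0.5283
  = 0.9183 bits
H(X,Y) = -[(1/12)·log₂(1/12) + (2/3)·log₂(2/3) + (1/4)·log₂(1/4)]
  = 0.2987 + 0.3900 + 0.5000
  = 1.1887 bits

I(X;Y) = H(X) + H(Y) - H(X,Y)
  = 0.4138 + 0.9183 - 1.1887
  = 0.1434 bits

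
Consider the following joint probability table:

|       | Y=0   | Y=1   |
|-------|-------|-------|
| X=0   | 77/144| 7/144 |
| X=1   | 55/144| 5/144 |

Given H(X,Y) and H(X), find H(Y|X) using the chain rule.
From the chain rule: H(X,Y) = H(X) + H(Y|X)
Therefore: H(Y|X) = H(X,Y) - H(X)

H(X,Y) = -[(77/144)·log₂(77/144) + (7/144)·log₂(7/144) + (55/144)·log₂(55/144) + (5/144)·log₂(5/144)]
  = 0.4829 + 0.2121 + 0.5304 + 0.1683
  = 1.3937 bits
Marginal P(X) (row sums):
  P(X=0) = 77/144 + 7/144 = 7/12
  P(X=1) = 55/144 + 5/144 = 5/12
H(X) = -[(7/12)·log₂(7/12) + (5/12)·log₂(5/12)]
  = 0.4536 + 0.5263
  = 0.9799 bits

H(Y|X) = 1.3937 - 0.9799 = 0.4138 bits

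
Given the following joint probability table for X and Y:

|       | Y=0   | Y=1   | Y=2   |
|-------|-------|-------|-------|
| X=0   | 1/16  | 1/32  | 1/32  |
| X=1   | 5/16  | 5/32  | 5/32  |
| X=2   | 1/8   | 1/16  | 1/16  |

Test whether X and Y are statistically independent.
Marginal P(X) (row sums):
  P(X=0) = 1/16 + 1/32 + 1/32 = 1/8
  P(X=1) = 5/16 + 5/32 + 5/32 = 5/8
  P(X=2) = 1/8 + 1/16 + 1/16 = 1/4
Marginal P(Y) (column sums):
  P(Y=0) = 1/16 + 5/16 + 1/8 = 1/2
  P(Y=1) = 1/32 + 5/32 + 1/16 = 1/4
  P(Y=2) = 1/32 + 5/32 + 1/16 = 1/4

X and Y are independent iff P(X=i,Y=j) = P(X=i)·P(Y=j) for every cell.
  P(X=0)·P(Y=0) = 1/8 × 1/2 = 1/16 = P(X=0,Y=0) ✓
  P(X=0)·P(Y=1) = 1/8 × 1/4 = 1/32 = P(X=0,Y=1) ✓
  P(X=0)·P(Y=2) = 1/8 × 1/4 = 1/32 = P(X=0,Y=2) ✓
  P(X=1)·P(Y=0) = 5/8 × 1/2 = 5/16 = P(X=1,Y=0) ✓
  P(X=1)·P(Y=1) = 5/8 × 1/4 = 5/32 = P(X=1,Y=1) ✓
  P(X=1)·P(Y=2) = 5/8 × 1/4 = 5/32 = P(X=1,Y=2) ✓
  P(X=2)·P(Y=0) = 1/4 × 1/2 = 1/8 = P(X=2,Y=0) ✓
  P(X=2)·P(Y=1) = 1/4 × 1/4 = 1/16 = P(X=2,Y=1) ✓
  P(X=2)·P(Y=2) = 1/4 × 1/4 = 1/16 = P(X=2,Y=2) ✓

Yes, X and Y are independent: every cell factors, so I(X;Y) = 0 bits.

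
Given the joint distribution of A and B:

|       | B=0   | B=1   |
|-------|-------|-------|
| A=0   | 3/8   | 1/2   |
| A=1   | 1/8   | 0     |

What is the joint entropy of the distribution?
H(A,B) = -Σ P(A,B) log₂ P(A,B), summed over the non-zero cells:
H(A,B) = -[(3/8)·log₂(3/8) + (1/2)·log₂(1/2) + (1/8)·log₂(1/8)]
  = 0.5306 + 0.5000 + 0.3750
  = 1.4056 bits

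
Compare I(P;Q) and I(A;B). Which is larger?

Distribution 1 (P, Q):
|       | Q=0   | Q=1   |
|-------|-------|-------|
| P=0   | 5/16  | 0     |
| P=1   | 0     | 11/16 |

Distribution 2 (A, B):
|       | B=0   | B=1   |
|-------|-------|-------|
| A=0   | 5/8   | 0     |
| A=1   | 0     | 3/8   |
Distribution 1 (P, Q):
Marginal P(P) (row sums):
  P(P=0) = 5/16 + 0 = 5/16
  P(P=1) = 0 + 11/16 = 11/16
Marginal P(Q) (column sums):
  P(Q=0) = 5/16 + 0 = 5/16
  P(Q=1) = 0 + 11/16 = 11/16

H(P) = -[(5/16)·log₂(5/16) + (11/16)·log₂(11/16)]
  = 0.5244 + 0.3716
  = 0.8960 bits
H(Q) = -[(5/16)·log₂(5/16) + (11/16)·log₂(11/16)]
  = 0.5244 + 0.3716
  = 0.8960 bits
H(P,Q) = -[(5/16)·log₂(5/16) + (11/16)·log₂(11/16)]
  = 0.5244 + 0.3716
  = 0.8960 bits

I(P;Q) = H(P) + H(Q) - H(P,Q)
  = 0.8960 + 0.8960 - 0.8960
  = 0.8960 bits

Distribution 2 (A, B):
Marginal P(A) (row sums):
  P(A=0) = 5/8 + 0 = 5/8
  P(A=1) = 0 + 3/8 = 3/8
Marginal P(B) (column sums):
  P(B=0) = 5/8 + 0 = 5/8
  P(B=1) = 0 + 3/8 = 3/8

H(A) = -[(5/8)·log₂(5/8) + (3/8)·log₂(3/8)]
  = 0.4238 + 0.5306
  = 0.9544 bits
H(B) = -[(5/8)·log₂(5/8) + (3/8)·log₂(3/8)]
  = 0.4238 + 0.5306
  = 0.9544 bits
H(A,B) = -[(5/8)·log₂(5/8) + (3/8)·log₂(3/8)]
  = 0.4238 + 0.5306
  = 0.9544 bits

I(A;B) = H(A) + H(B) - H(A,B)
  = 0.9544 + 0.9544 - 0.9544
  = 0.9544 bits

I(A;B) = 0.9544 bits > I(P;Q) = 0.8960 bits, so (A, B) has the higher mutual information (stronger dependence).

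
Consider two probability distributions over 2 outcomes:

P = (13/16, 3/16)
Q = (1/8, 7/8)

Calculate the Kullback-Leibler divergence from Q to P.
D(P||Q) = Σ P(i) log₂(P(i)/Q(i))
  i=0: (13/16) × log₂((13/16)/(1/8)) = (13/16) × log₂(13/2) = 2.1941
  i=1: (3/16) × log₂((3/16)/(7/8)) = (3/16) × log₂(3/14) = -0.4167
D(P||Q) = 2.1941 - 0.4167
  = 1.7774 bits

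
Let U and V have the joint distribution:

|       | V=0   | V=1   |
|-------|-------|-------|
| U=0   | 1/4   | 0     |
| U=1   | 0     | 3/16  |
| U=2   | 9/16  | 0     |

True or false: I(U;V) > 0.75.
Marginal P(U) (row sums):
  P(U=0) = 1/4 + 0 = 1/4
  P(U=1) = 0 + 3/16 = 3/16
  P(U=2) = 9/16 + 0 = 9/16
Marginal P(V) (column sums):
  P(V=0) = 1/4 + 0 + 9/16 = 13/16
  P(V=1) = 0 + 3/16 + 0 = 3/16

H(U) = -[(1/4)·log₂(1/4) + (3/16)·log₂(3/16) + (9/16)·log₂(9/16)]
  = 0.5000 + 0.4528 + 0.4669
  = 1.4197 bits
H(V) = -[(13/16)·log₂(13/16) + (3/16)·log₂(3/16)]
  = 0.2434 + 0.4528
  = 0.6962 bits
H(U,V) = -[(1/4)·log₂(1/4) + (3/16)·log₂(3/16) + (9/16)·log₂(9/16)]
  = 0.5000 + 0.4528 + 0.4669
  = 1.4197 bits

I(U;V) = H(U) + H(V) - H(U,V)
  = 1.4197 + 0.6962 - 1.4197
  = 0.6962 bits

False. I(U;V) = 0.6962 bits, which is ≤ 0.75 bits.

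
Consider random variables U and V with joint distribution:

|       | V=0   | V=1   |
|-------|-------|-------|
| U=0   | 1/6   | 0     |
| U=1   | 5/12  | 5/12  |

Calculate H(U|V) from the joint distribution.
Marginal P(V) (column sums):
  P(V=0) = 1/6 + 5/12 = 7/12
  P(V=1) = 0 + 5/12 = 5/12

H(U|V) = -Σ P(U,V)·log₂ P(U|V), where P(U|V) = P(U,V) / P(V)
  (cells with P(U,V) = 0 contribute 0)
  (U=0,V=0): P(U|V) = (1/6)/(7/12) = 2/7;  -(1/6)·log₂(2/7) = 0.3012
  (U=1,V=0): P(U|V) = (5/12)/(7/12) = 5/7;  -(5/12)·log₂(5/7) = 0.2023
  (U=1,V=1): P(U|V) = (5/12)/(5/12) = 1;  -(5/12)·log₂(1) = 0.0000
H(U|V) = 0.3012 + 0.2023 + 0.0000
  = 0.5035 bits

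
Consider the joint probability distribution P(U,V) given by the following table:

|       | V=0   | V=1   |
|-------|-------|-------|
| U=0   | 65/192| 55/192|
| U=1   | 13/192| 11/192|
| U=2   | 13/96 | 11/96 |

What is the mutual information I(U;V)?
Marginal P(U) (row sums):
  P(U=0) = 65/192 + 55/192 = 5/8
  P(U=1) = 13/192 + 11/192 = 1/8
  P(U=2) = 13/96 + 11/96 = 1/4
Marginal P(V) (column sums):
  P(V=0) = 65/192 + 13/192 + 13/96 = 13/24
  P(V=1) = 55/192 + 11/192 + 11/96 = 11/24

H(U) = -[(5/8)·log₂(5/8) + (1/8)·log₂(1/8) + (1/4)·log₂(1/4)]
  = 0.4238 + 0.3750 + 0.5000
  = 1.2988 bits
H(V) = -[(13/24)·log₂(13/24) + (11/24)·log₂(11/24)]
  = 0.4791 + 0.5159
  = 0.9950 bits
H(U,V) = -[(65/192)·log₂(65/192) + (55/192)·log₂(55/192) + (13/192)·log₂(13/192) + (11/192)·log₂(11/192) + (13/96)·log₂(13/96) + (11/96)·log₂(11/96)]
  = 0.5290 + 0.5167 + 0.2630 + 0.2364 + 0.3906 + 0.3581
  = 2.2938 bits

I(U;V) = H(U) + H(V) - H(U,V)
  = 1.2988 + 0.9950 - 2.2938
  = 0.0000 bits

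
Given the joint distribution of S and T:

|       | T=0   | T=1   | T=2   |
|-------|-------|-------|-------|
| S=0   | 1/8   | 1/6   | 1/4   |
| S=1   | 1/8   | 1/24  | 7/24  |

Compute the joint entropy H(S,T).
H(S,T) = -Σ P(S,T) log₂ P(S,T), summed over the non-zero cells:
H(S,T) = -[(1/8)·log₂(1/8) + (1/6)·log₂(1/6) + (1/4)·log₂(1/4) + (1/8)·log₂(1/8) + (1/24)·log₂(1/24) + (7/24)·log₂(7/24)]
  = 0.3750 + 0.4308 + 0.5000 + 0.3750 + 0.1910 + 0.5185
  = 2.3903 bits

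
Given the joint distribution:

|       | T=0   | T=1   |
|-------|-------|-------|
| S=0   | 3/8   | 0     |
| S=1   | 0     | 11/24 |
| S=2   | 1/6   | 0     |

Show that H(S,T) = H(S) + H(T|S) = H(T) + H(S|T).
Marginal P(S) (row sums):
  P(S=0) = 3/8 + 0 = 3/8
  P(S=1) = 0 + 11/24 = 11/24
  P(S=2) = 1/6 + 0 = 1/6
Marginal P(T) (column sums):
  P(T=0) = 3/8 + 0 + 1/6 = 13/24
  P(T=1) = 0 + 11/24 + 0 = 11/24

Decomposition 1: H(S) + H(T|S)
H(S) = -[(3/8)·log₂(3/8) + (11/24)·log₂(11/24) + (1/6)·log₂(1/6)]
  = 0.5306 + 0.5159 + 0.4308
  = 1.4773 bits
H(T|S) = -Σ P(S,T)·log₂ P(T|S), where P(T|S) = P(S,T) / P(S)
  (cells with P(S,T) = 0 contribute 0)
  (S=0,T=0): P(T|S) = (3/8)/(3/8) = 1;  -(3/8)·log₂(1) = 0.0000
  (S=1,T=1): P(T|S) = (11/24)/(11/24) = 1;  -(11/24)·log₂(1) = 0.0000
  (S=2,T=0): P(T|S) = (1/6)/(1/6) = 1;  -(1/6)·log₂(1) = 0.0000
H(T|S) = 0.0000 + 0.0000 + 0.0000
  = 0.0000 bits
H(S) + H(T|S) = 1.4773 + 0.0000 = 1.4773 bits

Decomposition 2: H(T) + H(S|T)
H(T) = -[(13/24)·log₂(13/24) + (11/24)·log₂(11/24)]
  = 0.4791 + 0.5159
  = 0.9950 bits
H(S|T) = -Σ P(S,T)·log₂ P(S|T), where P(S|T) = P(S,T) / P(T)
  (cells with P(S,T) = 0 contribute 0)
  (S=0,T=0): P(S|T) = (3/8)/(13/24) = 9/13;  -(3/8)·log₂(9/13) = 0.1989
  (S=1,T=1): P(S|T) = (11/24)/(11/24) = 1;  -(11/24)·log₂(1) = 0.0000
  (S=2,T=0): P(S|T) = (1/6)/(13/24) = 4/13;  -(1/6)·log₂(4/13) = 0.2834
H(S|T) = 0.1989 + 0.0000 + 0.2834
  = 0.4823 bits
H(T) + H(S|T) = 0.9950 + 0.4823 = 1.4773 bits

Direct computation of the joint entropy:
H(S,T) = -[(3/8)·log₂(3/8) + (11/24)·log₂(11/24) + (1/6)·log₂(1/6)]
  = 0.5306 + 0.5159 + 0.4308
  = 1.4773 bits

All three agree: H(S,T) = 1.4773 bits ✓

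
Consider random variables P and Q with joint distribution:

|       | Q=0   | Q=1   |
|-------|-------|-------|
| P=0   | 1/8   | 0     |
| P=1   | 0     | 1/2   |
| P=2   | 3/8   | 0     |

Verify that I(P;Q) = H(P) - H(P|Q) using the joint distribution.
Left side, from I(P;Q) = H(P) + H(Q) - H(P,Q):
Marginal P(P) (row sums):
  P(P=0) = 1/8 + 0 = 1/8
  P(P=1) = 0 + 1/2 = 1/2
  P(P=2) = 3/8 + 0 = 3/8
Marginal P(Q) (column sums):
  P(Q=0) = 1/8 + 0 + 3/8 = 1/2
  P(Q=1) = 0 + 1/2 + 0 = 1/2

H(P) = -[(1/8)·log₂(1/8) + (1/2)·log₂(1/2) + (3/8)·log₂(3/8)]
  = 0.3750 + 0.5000 + 0.5306
  = 1.4056 bits
H(Q) = -[(1/2)·log₂(1/2) + (1/2)·log₂(1/2)]
  = 0.5000 + 0.5000
  = 1.0000 bits
H(P,Q) = -[(1/8)·log₂(1/8) + (1/2)·log₂(1/2) + (3/8)·log₂(3/8)]
  = 0.3750 + 0.5000 + 0.5306
  = 1.4056 bits

I(P;Q) = H(P) + H(Q) - H(P,Q)
  = 1.4056 + 1.0000 - 1.4056
  = 1.0000 bits

Right side, with H(P|Q) computed directly from the conditional probabilities:
H(P|Q) = -Σ P(P,Q)·log₂ P(P|Q), where P(P|Q) = P(P,Q) / P(Q)
  (cells with P(P,Q) = 0 contribute 0)
  (P=0,Q=0): P(P|Q) = (1/8)/(1/2) = 1/4;  -(1/8)·log₂(1/4) = 0.2500
  (P=1,Q=1): P(P|Q) = (1/2)/(1/2) = 1;  -(1/2)·log₂(1) = 0.0000
  (P=2,Q=0): P(P|Q) = (3/8)/(1/2) = 3/4;  -(3/8)·log₂(3/4) = 0.1556
H(P|Q) = 0.2500 + 0.0000 + 0.1556
  = 0.4056 bits
H(P) - H(P|Q) = 1.4056 - 0.4056 = 1.0000 bits

Both sides equal 1.0000 bits, so I(P;Q) = H(P) - H(P|Q) ✓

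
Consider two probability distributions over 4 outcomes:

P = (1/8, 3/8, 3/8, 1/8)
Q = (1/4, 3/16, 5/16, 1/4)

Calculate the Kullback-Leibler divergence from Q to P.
D(P||Q) = Σ P(i) log₂(P(i)/Q(i))
  i=0: (1/8) × log₂((1/8)/(1/4)) = (1/8) × log₂(1/2) = -0.1250
  i=1: (3/8) × log₂((3/8)/(3/16)) = (3/8) × log₂(2) = 0.3750
  i=2: (3/8) × log₂((3/8)/(5/16)) = (3/8) × log₂(6/5) = 0.0986
  i=3: (1/8) × log₂((1/8)/(1/4)) = (1/8) × log₂(1/2) = -0.1250
D(P||Q) = -0.1250 + 0.3750 + 0.0986 - 0.1250
  = 0.2236 bits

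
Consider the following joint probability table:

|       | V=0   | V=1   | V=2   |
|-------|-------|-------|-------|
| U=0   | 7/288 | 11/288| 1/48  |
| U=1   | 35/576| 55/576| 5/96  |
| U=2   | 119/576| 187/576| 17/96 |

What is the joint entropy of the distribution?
H(U,V) = -Σ P(U,V) log₂ P(U,V), summed over the non-zero cells:
H(U,V) = -[(7/288)·log₂(7/288) + (11/288)·log₂(11/288) + (1/48)·log₂(1/48) + (35/576)·log₂(35/576) + (55/576)·log₂(55/576) + (5/96)·log₂(5/96) + (119/576)·log₂(119/576) + (187/576)·log₂(187/576) + (17/96)·log₂(17/96)]
  = 0.1303 + 0.1799 + 0.1164 + 0.2455 + 0.3236 + 0.2220 + 0.4700 + 0.5269 + 0.4423
  = 2.6569 bits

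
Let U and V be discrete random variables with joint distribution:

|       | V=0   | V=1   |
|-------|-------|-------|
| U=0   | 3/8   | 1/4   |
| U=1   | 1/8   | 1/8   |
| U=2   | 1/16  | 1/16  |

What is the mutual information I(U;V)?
Marginal P(U) (row sums):
  P(U=0) = 3/8 + 1/4 = 5/8
  P(U=1) = 1/8 + 1/8 = 1/4
  P(U=2) = 1/16 + 1/16 = 1/8
Marginal P(V) (column sums):
  P(V=0) = 3/8 + 1/8 + 1/16 = 9/16
  P(V=1) = 1/4 + 1/8 + 1/16 = 7/16

H(U) = -[(5/8)·log₂(5/8) + (1/4)·log₂(1/4) + (1/8)·log₂(1/8)]
  = 0.4238 + 0.5000 + 0.3750
  = 1.2988 bits
H(V) = -[(9/16)·log₂(9/16) + (7/16)·log₂(7/16)]
  = 0.4669 + 0.5218
  = 0.9887 bits
H(U,V) = -[(3/8)·log₂(3/8) + (1/4)·log₂(1/4) + (1/8)·log₂(1/8) + (1/8)·log₂(1/8) + (1/16)·log₂(1/16) + (1/16)·log₂(1/16)]
  = 0.5306 + 0.5000 + 0.3750 + 0.3750 + 0.2500 + 0.2500
  = 2.2806 bits

I(U;V) = H(U) + H(V) - H(U,V)
  = 1.2988 + 0.9887 - 2.2806
  = 0.0069 bits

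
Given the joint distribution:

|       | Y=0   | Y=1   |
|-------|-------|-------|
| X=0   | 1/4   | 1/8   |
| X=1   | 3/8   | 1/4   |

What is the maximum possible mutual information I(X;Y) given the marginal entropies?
The upper bound on mutual information is I(X;Y) ≤ min(H(X), H(Y)).

Marginal P(X) (row sums):
  P(X=0) = 1/4 + 1/8 = 3/8
  P(X=1) = 3/8 + 1/4 = 5/8
Marginal P(Y) (column sums):
  P(Y=0) = 1/4 + 3/8 = 5/8
  P(Y=1) = 1/8 + 1/4 = 3/8

H(X) = -[(3/8)·log₂(3/8) + (5/8)·log₂(5/8)]
  = 0.5306 + 0.4238
  = 0.9544 bits
H(Y) = -[(5/8)·log₂(5/8) + (3/8)·log₂(3/8)]
  = 0.4238 + 0.5306
  = 0.9544 bits

Maximum possible I(X;Y) = min(0.9544, 0.9544) = 0.9544 bits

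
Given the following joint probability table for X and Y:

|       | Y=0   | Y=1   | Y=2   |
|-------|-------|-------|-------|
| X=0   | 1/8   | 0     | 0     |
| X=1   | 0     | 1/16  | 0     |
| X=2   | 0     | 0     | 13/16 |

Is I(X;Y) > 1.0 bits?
Marginal P(X) (row sums):
  P(X=0) = 1/8 + 0 + 0 = 1/8
  P(X=1) = 0 + 1/16 + 0 = 1/16
  P(X=2) = 0 + 0 + 13/16 = 13/16
Marginal P(Y) (column sums):
  P(Y=0) = 1/8 + 0 + 0 = 1/8
  P(Y=1) = 0 + 1/16 + 0 = 1/16
  P(Y=2) = 0 + 0 + 13/16 = 13/16

H(X) = -[(1/8)·log₂(1/8) + (1/16)·log₂(1/16) + (13/16)·log₂(13/16)]
  = 0.3750 + 0.2500 + 0.2434
  = 0.8684 bits
H(Y) = -[(1/8)·log₂(1/8) + (1/16)·log₂(1/16) + (13/16)·log₂(13/16)]
  = 0.3750 + 0.2500 + 0.2434
  = 0.8684 bits
H(X,Y) = -[(1/8)·log₂(1/8) + (1/16)·log₂(1/16) + (13/16)·log₂(13/16)]
  = 0.3750 + 0.2500 + 0.2434
  = 0.8684 bits

I(X;Y) = H(X) + H(Y) - H(X,Y)
  = 0.8684 + 0.8684 - 0.8684
  = 0.8684 bits

No. I(X;Y) = 0.8684 bits, which is ≤ 1.0 bits.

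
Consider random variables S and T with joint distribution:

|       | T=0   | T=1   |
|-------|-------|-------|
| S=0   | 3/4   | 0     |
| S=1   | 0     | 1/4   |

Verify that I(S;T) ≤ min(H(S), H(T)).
Marginal P(S) (row sums):
  P(S=0) = 3/4 + 0 = 3/4
  P(S=1) = 0 + 1/4 = 1/4
Marginal P(T) (column sums):
  P(T=0) = 3/4 + 0 = 3/4
  P(T=1) = 0 + 1/4 = 1/4

H(S) = -[(3/4)·log₂(3/4) + (1/4)·log₂(1/4)]
  = 0.3113 + 0.5000
  = 0.8113 bits
H(T) = -[(3/4)·log₂(3/4) + (1/4)·log₂(1/4)]
  = 0.3113 + 0.5000
  = 0.8113 bits
H(S,T) = -[(3/4)·log₂(3/4) + (1/4)·log₂(1/4)]
  = 0.3113 + 0.5000
  = 0.8113 bits

I(S;T) = H(S) + H(T) - H(S,T)
  = 0.8113 + 0.8113 - 0.8113
  = 0.8113 bits

min(H(S), H(T)) = min(0.8113, 0.8113) = 0.8113 bits
Since 0.8113 ≤ 0.8113, the bound is satisfied ✓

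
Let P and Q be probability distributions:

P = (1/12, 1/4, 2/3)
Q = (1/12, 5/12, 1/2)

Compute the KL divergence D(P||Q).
D(P||Q) = Σ P(i) log₂(P(i)/Q(i))
  i=0: (1/12) × log₂((1/12)/(1/12)) = (1/12) × log₂(1) = 0.0000
  i=1: (1/4) × log₂((1/4)/(5/12)) = (1/4) × log₂(3/5) = -0.1842
  i=2: (2/3) × log₂((2/3)/(1/2)) = (2/3) × log₂(4/3) = 0.2767
D(P||Q) = 0.0000 - 0.1842 + 0.2767
  = 0.0925 bits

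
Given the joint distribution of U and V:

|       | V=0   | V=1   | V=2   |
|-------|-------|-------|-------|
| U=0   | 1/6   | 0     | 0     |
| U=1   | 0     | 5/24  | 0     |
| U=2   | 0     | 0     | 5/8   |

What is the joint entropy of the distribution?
H(U,V) = -Σ P(U,V) log₂ P(U,V), summed over the non-zero cells:
H(U,V) = -[(1/6)·log₂(1/6) + (5/24)·log₂(5/24) + (5/8)·log₂(5/8)]
  = 0.4308 + 0.4715 + 0.4238
  = 1.3261 bits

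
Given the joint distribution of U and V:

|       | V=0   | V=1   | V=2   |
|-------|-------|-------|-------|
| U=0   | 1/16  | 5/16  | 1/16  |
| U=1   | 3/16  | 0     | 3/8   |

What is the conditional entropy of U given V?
Marginal P(V) (column sums):
  P(V=0) = 1/16 + 3/16 = 1/4
  P(V=1) = 5/16 + 0 = 5/16
  P(V=2) = 1/16 + 3/8 = 7/16

H(U|V) = -Σ P(U,V)·log₂ P(U|V), where P(U|V) = P(U,V) / P(V)
  (cells with P(U,V) = 0 contribute 0)
  (U=0,V=0): P(U|V) = (1/16)/(1/4) = 1/4;  -(1/16)·log₂(1/4) = 0.1250
  (U=0,V=1): P(U|V) = (5/16)/(5/16) = 1;  -(5/16)·log₂(1) = 0.0000
  (U=0,V=2): P(U|V) = (1/16)/(7/16) = 1/7;  -(1/16)·log₂(1/7) = 0.1755
  (U=1,V=0): P(U|V) = (3/16)/(1/4) = 3/4;  -(3/16)·log₂(3/4) = 0.0778
  (U=1,V=2): P(U|V) = (3/8)/(7/16) = 6/7;  -(3/8)·log₂(6/7) = 0.0834
H(U|V) = 0.1250 + 0.0000 + 0.1755 + 0.0778 + 0.0834
  = 0.4617 bits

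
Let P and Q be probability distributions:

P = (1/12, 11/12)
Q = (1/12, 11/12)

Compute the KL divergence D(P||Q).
D(P||Q) = Σ P(i) log₂(P(i)/Q(i))
  i=0: (1/12) × log₂((1/12)/(1/12)) = (1/12) × log₂(1) = 0.0000
  i=1: (11/12) × log₂((11/12)/(11/12)) = (11/12) × log₂(1) = 0.0000
D(P||Q) = 0.0000 + 0.0000
  = 0.0000 bits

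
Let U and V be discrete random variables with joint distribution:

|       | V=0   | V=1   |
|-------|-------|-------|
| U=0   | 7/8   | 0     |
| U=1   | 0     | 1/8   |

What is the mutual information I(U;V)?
Marginal P(U) (row sums):
  P(U=0) = 7/8 + 0 = 7/8
  P(U=1) = 0 + 1/8 = 1/8
Marginal P(V) (column sums):
  P(V=0) = 7/8 + 0 = 7/8
  P(V=1) = 0 + 1/8 = 1/8

H(U) = -[(7/8)·log₂(7/8) + (1/8)·log₂(1/8)]
  = 0.1686 + 0.3750
  = 0.5436 bits
H(V) = -[(7/8)·log₂(7/8) + (1/8)·log₂(1/8)]
  = 0.1686 + 0.3750
  = 0.5436 bits
H(U,V) = -[(7/8)·log₂(7/8) + (1/8)·log₂(1/8)]
  = 0.1686 + 0.3750
  = 0.5436 bits

I(U;V) = H(U) + H(V) - H(U,V)
  = 0.5436 + 0.5436 - 0.5436
  = 0.5436 bits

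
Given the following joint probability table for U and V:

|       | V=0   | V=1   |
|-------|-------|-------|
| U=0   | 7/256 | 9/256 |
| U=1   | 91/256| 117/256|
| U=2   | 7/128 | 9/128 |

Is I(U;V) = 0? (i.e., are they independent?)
Marginal P(U) (row sums):
  P(U=0) = 7/256 + 9/256 = 1/16
  P(U=1) = 91/256 + 117/256 = 13/16
  P(U=2) = 7/128 + 9/128 = 1/8
Marginal P(V) (column sums):
  P(V=0) = 7/256 + 91/256 + 7/128 = 7/16
  P(V=1) = 9/256 + 117/256 + 9/128 = 9/16

U and V are independent iff P(U=i,V=j) = P(U=i)·P(V=j) for every cell.
  P(U=0)·P(V=0) = 1/16 × 7/16 = 7/256 = P(U=0,V=0) ✓
  P(U=0)·P(V=1) = 1/16 × 9/16 = 9/256 = P(U=0,V=1) ✓
  P(U=1)·P(V=0) = 13/16 × 7/16 = 91/256 = P(U=1,V=0) ✓
  P(U=1)·P(V=1) = 13/16 × 9/16 = 117/256 = P(U=1,V=1) ✓
  P(U=2)·P(V=0) = 1/8 × 7/16 = 7/128 = P(U=2,V=0) ✓
  P(U=2)·P(V=1) = 1/8 × 9/16 = 9/128 = P(U=2,V=1) ✓

Yes, U and V are independent: every cell factors, so I(U;V) = 0 bits.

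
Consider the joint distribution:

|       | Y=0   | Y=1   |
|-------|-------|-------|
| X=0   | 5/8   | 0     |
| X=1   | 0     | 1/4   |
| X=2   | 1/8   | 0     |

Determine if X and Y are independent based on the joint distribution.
Marginal P(X) (row sums):
  P(X=0) = 5/8 + 0 = 5/8
  P(X=1) = 0 + 1/4 = 1/4
  P(X=2) = 1/8 + 0 = 1/8
Marginal P(Y) (column sums):
  P(Y=0) = 5/8 + 0 + 1/8 = 3/4
  P(Y=1) = 0 + 1/4 + 0 = 1/4

X and Y are independent iff P(X=i,Y=j) = P(X=i)·P(Y=j) for every cell.
  P(X=0)·P(Y=0) = 5/8 × 3/4 = 15/32, but P(X=0,Y=0) = 5/8 ✗

No, X and Y are not independent. Quantitatively, I(X;Y) > 0:

H(X) = -[(5/8)·log₂(5/8) + (1/4)·log₂(1/4) + (1/8)·log₂(1/8)]
  = 0.4238 + 0.5000 + 0.3750
  = 1.2988 bits
H(Y) = -[(3/4)·log₂(3/4) + (1/4)·log₂(1/4)]
  = 0.3113 + 0.5000
  = 0.8113 bits
H(X,Y) = -[(5/8)·log₂(5/8) + (1/4)·log₂(1/4) + (1/8)·log₂(1/8)]
  = 0.4238 + 0.5000 + 0.3750
  = 1.2988 bits
I(X;Y) = H(X) + H(Y) - H(X,Y) = 1.2988 + 0.8113 - 1.2988 = 0.8113 bits > 0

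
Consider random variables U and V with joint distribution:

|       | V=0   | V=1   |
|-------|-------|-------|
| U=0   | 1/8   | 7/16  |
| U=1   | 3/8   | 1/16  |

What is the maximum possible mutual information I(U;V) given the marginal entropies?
The upper bound on mutual information is I(U;V) ≤ min(H(U), H(V)).

Marginal P(U) (row sums):
  P(U=0) = 1/8 + 7/16 = 9/16
  P(U=1) = 3/8 + 1/16 = 7/16
Marginal P(V) (column sums):
  P(V=0) = 1/8 + 3/8 = 1/2
  P(V=1) = 7/16 + 1/16 = 1/2

H(U) = -[(9/16)·log₂(9/16) + (7/16)·log₂(7/16)]
  = 0.4669 + 0.5218
  = 0.9887 bits
H(V) = -[(1/2)·log₂(1/2) + (1/2)·log₂(1/2)]
  = 0.5000 + 0.5000
  = 1.0000 bits

Maximum possible I(U;V) = min(0.9887, 1.0000) = 0.9887 bits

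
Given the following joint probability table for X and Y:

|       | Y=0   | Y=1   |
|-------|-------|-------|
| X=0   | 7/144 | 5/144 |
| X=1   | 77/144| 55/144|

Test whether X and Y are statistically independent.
Marginal P(X) (row sums):
  P(X=0) = 7/144 + 5/144 = 1/12
  P(X=1) = 77/144 + 55/144 = 11/12
Marginal P(Y) (column sums):
  P(Y=0) = 7/144 + 77/144 = 7/12
  P(Y=1) = 5/144 + 55/144 = 5/12

X and Y are independent iff P(X=i,Y=j) = P(X=i)·P(Y=j) for every cell.
  P(X=0)·P(Y=0) = 1/12 × 7/12 = 7/144 = P(X=0,Y=0) ✓
  P(X=0)·P(Y=1) = 1/12 × 5/12 = 5/144 = P(X=0,Y=1) ✓
  P(X=1)·P(Y=0) = 11/12 × 7/12 = 77/144 = P(X=1,Y=0) ✓
  P(X=1)·P(Y=1) = 11/12 × 5/12 = 55/144 = P(X=1,Y=1) ✓

Yes, X and Y are independent: every cell factors, so I(X;Y) = 0 bits.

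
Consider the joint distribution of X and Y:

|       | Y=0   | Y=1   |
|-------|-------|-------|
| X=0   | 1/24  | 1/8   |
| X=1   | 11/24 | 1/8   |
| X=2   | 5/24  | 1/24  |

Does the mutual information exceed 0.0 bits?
Marginal P(X) (row sums):
  P(X=0) = 1/24 + 1/8 = 1/6
  P(X=1) = 11/24 + 1/8 = 7/12
  P(X=2) = 5/24 + 1/24 = 1/4
Marginal P(Y) (column sums):
  P(Y=0) = 1/24 + 11/24 + 5/24 = 17/24
  P(Y=1) = 1/8 + 1/8 + 1/24 = 7/24

H(X) = -[(1/6)·log₂(1/6) + (7/12)·log₂(7/12) + (1/4)·log₂(1/4)]
  = 0.4308 + 0.4536 + 0.5000
  = 1.3844 bits
H(Y) = -[(17/24)·log₂(17/24) + (7/24)·log₂(7/24)]
  = 0.3524 + 0.5185
  = 0.8709 bits
H(X,Y) = -[(1/24)·log₂(1/24) + (1/8)·log₂(1/8) + (11/24)·log₂(11/24) + (1/8)·log₂(1/8) + (5/24)·log₂(5/24) + (1/24)·log₂(1/24)]
  = 0.1910 + 0.3750 + 0.5159 + 0.3750 + 0.4715 + 0.1910
  = 2.1194 bits

I(X;Y) = H(X) + H(Y) - H(X,Y)
  = 1.3844 + 0.8709 - 2.1194
  = 0.1359 bits

Yes. I(X;Y) = 0.1359 bits, which is > 0.0 bits.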